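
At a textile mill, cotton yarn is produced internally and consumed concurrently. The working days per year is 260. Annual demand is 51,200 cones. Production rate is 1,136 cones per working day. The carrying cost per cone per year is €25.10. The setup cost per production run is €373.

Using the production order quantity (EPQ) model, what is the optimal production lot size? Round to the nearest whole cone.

Daily demand d = 51,200/260 = 196.923; p = 1136; 1 − d/p = 0.82665
EPQ = √(2DS / (H(1 − d/p)))
    = √(2 × 51,200 × 373 / (25.1 × 0.82665)) ≈ 1,356.77

1,357 cones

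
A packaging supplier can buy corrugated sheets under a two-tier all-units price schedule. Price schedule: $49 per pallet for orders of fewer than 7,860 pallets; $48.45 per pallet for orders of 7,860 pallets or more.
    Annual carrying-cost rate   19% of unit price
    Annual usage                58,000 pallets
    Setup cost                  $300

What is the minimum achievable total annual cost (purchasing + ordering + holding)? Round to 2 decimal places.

$2,848,491.36

H₁ = 19%×$49 = $9.3100;  H₂ = 19%×$48.45 = $9.2055
EOQ₁ = √(2×58,000×300/9.3100) = 1,933.37  (< 7,860, feasible at tier 1)
EOQ₂ = √(2×58,000×300/9.2055) = 1,944.31  (< 7,860 → use Q = 7,860 at tier-2 price)
TC(tier 1 (EOQ₁), Q≈1,933.4) = $2,859,999.67
TC(tier 2, Q≈7,860.0) = $2,848,491.36
Minimum at tier 2: $2,848,491.36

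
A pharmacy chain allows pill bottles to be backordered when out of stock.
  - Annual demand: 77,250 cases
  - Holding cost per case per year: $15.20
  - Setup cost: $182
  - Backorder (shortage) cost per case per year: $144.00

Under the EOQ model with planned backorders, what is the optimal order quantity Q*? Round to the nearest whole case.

Q* = √(2DS/H) · √((H + b)/b)
   = √(2 × 77,250 × 182 / 15.2) · √((15.2 + 144) / 144)
   = 1,360.123 × 1.0515 ≈ 1,430.11

1,430 cases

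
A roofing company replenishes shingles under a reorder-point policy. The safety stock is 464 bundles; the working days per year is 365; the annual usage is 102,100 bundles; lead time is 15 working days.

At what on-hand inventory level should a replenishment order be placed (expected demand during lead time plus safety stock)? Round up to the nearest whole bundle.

4,660 bundles

Daily demand d = 102,100 / 365 = 279.726 bundles/day
Demand during lead time = 279.726 × 15 = 4,195.89
Reorder point = 4,195.89 + 464 = 4,659.89 → round up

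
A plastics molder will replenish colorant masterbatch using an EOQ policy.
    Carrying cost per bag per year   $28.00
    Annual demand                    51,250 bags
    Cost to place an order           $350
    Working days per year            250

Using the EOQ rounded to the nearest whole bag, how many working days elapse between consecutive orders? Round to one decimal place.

5.5 days

EOQ = √(2DS/H) = √(2 × 51,250 × 350 / 28)
    = √(1,281,250.00) ≈ 1,131.92 → Q = 1,132 bags
Cycle time = (working days × Q)/D = (250 × 1,132) / 51,250 = 5.522 days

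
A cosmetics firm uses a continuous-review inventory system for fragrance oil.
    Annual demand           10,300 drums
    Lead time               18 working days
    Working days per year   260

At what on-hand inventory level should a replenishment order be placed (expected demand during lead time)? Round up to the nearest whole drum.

Daily demand d = 10,300 / 260 = 39.615 drums/day
Demand during lead time = 39.615 × 18 = 713.08
Reorder point = 713.08 → round up

714 drums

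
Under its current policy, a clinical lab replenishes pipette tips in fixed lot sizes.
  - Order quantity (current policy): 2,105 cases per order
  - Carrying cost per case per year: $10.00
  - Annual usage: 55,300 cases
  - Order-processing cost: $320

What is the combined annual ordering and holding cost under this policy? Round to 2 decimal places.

Annual ordering cost = (D/Q)·S = (55,300/2,105) × 320 = $8,406.65
Annual holding cost  = (Q/2)·H = (2,105/2) × 10 = $10,525.00
Total = $8,406.65 + $10,525.00 = $18,931.65

$18,931.65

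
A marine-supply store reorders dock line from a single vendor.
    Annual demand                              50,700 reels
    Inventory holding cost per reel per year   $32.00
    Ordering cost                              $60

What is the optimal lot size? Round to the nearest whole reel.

Optimal lot size Q* = (2 × 50,700 × $60 / $32)^½ ≈ 436.03

436 reels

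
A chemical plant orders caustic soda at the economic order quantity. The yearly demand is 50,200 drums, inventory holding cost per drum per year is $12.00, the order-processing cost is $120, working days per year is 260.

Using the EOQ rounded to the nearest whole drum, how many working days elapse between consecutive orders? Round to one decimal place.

EOQ = √(2DS/H) = √(2 × 50,200 × 120 / 12)
    = √(1,004,000.00) ≈ 1,002.00 → Q = 1,002 drums
Cycle time = (working days × Q)/D = (260 × 1,002) / 50,200 = 5.190 days

5.2 days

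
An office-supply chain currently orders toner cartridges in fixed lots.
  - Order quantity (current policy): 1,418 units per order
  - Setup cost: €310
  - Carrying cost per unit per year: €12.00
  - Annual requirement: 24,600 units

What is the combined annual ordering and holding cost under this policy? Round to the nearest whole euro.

Ordering: D/Q × S = 24,600/1,418 × €310 = €5,378.00
Holding:  Q/2 × H = 1,418/2 × €12 = €8,508.00
Total = €5,378.00 + €8,508.00 = €13,886.00

€13,886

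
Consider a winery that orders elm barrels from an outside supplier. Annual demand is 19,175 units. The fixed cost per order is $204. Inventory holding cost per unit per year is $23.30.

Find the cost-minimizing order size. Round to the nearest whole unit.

579 units

Q* = √(2·D·S / H) = √(2·19,175·204 / 23.3) = √335,768.2 ≈ 579.46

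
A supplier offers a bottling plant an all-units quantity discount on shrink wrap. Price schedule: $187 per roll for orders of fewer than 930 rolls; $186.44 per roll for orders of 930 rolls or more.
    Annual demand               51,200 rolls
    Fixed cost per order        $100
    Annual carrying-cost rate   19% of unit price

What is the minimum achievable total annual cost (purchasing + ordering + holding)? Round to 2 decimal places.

$9,567,705.35

H₁ = 19%×$187 = $35.5300;  H₂ = 19%×$186.44 = $35.4236
EOQ₁ = √(2×51,200×100/35.5300) = 536.85  (< 930, feasible at tier 1)
EOQ₂ = √(2×51,200×100/35.4236) = 537.65  (< 930 → use Q = 930 at tier-2 price)
TC(tier 1 (EOQ₁), Q≈536.8) = $9,593,474.25
TC(tier 2, Q≈930.0) = $9,567,705.35
Minimum at tier 2: $9,567,705.35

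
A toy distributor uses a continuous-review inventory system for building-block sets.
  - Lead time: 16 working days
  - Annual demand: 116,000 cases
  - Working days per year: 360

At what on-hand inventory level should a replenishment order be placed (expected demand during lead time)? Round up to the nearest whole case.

Daily demand d = 116,000 / 360 = 322.222 cases/day
Demand during lead time = 322.222 × 16 = 5,155.56
Reorder point = 5,155.56 → round up

5,156 cases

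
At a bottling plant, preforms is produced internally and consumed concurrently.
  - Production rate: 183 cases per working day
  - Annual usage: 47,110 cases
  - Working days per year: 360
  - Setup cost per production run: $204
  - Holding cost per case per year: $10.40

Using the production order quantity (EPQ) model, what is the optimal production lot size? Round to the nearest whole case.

2,547 cases

Daily demand d = 47,110/360 = 130.861; p = 183; 1 − d/p = 0.28491
EPQ = √(2DS / (H(1 − d/p)))
    = √(2 × 47,110 × 204 / (10.4 × 0.28491)) ≈ 2,546.92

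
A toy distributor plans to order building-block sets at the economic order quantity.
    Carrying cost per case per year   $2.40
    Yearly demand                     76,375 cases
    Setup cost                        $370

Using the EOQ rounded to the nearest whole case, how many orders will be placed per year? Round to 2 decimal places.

15.74 orders per year

EOQ = √(2DS/H) = √(2 × 76,375 × 370 / 2.4)
    = √(23,548,958.33) ≈ 4,852.73 → Q = 4,853
Orders per year = D/Q = 76,375 / 4,853 = 15.738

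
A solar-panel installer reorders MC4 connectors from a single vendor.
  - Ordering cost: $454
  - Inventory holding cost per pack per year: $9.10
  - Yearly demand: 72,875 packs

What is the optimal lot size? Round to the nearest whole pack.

Optimal lot size Q* = (2 × 72,875 × $454 / $9.1)^½ ≈ 2,696.57

2,697 packs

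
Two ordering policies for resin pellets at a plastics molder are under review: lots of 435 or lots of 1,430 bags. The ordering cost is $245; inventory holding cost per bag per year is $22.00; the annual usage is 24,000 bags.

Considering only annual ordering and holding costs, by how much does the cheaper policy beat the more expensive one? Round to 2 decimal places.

TC(Q) = (D/Q)S + (Q/2)H
TC(435) = (24,000/435)×245 + (435/2)×22 = $18,302.24
TC(1,430) = (24,000/1,430)×245 + (1,430/2)×22 = $19,841.89
|ΔTC| = |$18,302.24 − $19,841.89| = $1,539.65

$1,539.65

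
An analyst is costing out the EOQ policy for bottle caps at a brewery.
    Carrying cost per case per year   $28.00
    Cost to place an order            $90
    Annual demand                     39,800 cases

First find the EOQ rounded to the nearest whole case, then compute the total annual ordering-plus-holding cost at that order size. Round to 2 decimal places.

$14,163.05

Q* = √(2·D·S / H) = √(2·39,800·90 / 28) = √255,857.1 ≈ 505.82 → Q = 506 cases
Orders/yr = 39,800/506 = 78.656; ordering cost = 78.656 × $90 = $7,079.05
Average inventory = 506/2 = 253; holding cost = 253 × $28 = $7,084.00
Total = $7,079.05 + $7,084.00 = $14,163.05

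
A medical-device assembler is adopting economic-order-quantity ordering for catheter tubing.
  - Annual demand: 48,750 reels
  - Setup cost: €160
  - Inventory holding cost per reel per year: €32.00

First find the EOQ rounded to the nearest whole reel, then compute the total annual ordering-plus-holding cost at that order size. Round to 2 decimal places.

€22,342.79

EOQ = √(2DS/H) = √(2 × 48,750 × 160 / 32)
    = √(487,500.00) ≈ 698.21 → Q = 698 reels
Ordering: D/Q × S = 48,750/698 × €160 = €11,174.79
Holding:  Q/2 × H = 698/2 × €32 = €11,168.00
Total = €11,174.79 + €11,168.00 = €22,342.79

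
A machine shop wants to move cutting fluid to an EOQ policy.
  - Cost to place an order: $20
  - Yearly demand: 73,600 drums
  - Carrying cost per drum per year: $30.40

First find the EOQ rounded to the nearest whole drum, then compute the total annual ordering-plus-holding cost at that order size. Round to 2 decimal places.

EOQ = √(2DS/H) = √(2 × 73,600 × 20 / 30.4)
    = √(96,842.11) ≈ 311.19 → Q = 311 drums
Annual ordering cost = (D/Q)·S = (73,600/311) × 20 = $4,733.12
Annual holding cost  = (Q/2)·H = (311/2) × 30.4 = $4,727.20
Total = $4,733.12 + $4,727.20 = $9,460.32

$9,460.32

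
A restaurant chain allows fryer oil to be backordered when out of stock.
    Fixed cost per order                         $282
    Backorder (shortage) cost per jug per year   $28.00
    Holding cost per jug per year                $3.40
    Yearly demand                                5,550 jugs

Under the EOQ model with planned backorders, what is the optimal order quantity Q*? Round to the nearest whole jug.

1,016 jugs

Q* = √(2DS/H) · √((H + b)/b)
   = √(2 × 5,550 × 282 / 3.4) · √((3.4 + 28) / 28)
   = 959.504 × 1.0590 ≈ 1,016.09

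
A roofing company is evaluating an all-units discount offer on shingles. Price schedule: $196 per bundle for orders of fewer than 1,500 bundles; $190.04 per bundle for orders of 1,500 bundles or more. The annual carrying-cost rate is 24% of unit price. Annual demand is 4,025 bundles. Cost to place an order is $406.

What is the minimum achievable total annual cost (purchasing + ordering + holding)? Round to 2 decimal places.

H₁ = 24%×$196 = $47.0400;  H₂ = 24%×$190.04 = $45.6096
EOQ₁ = √(2×4,025×406/47.0400) = 263.59  (< 1,500, feasible at tier 1)
EOQ₂ = √(2×4,025×406/45.6096) = 267.69  (< 1,500 → use Q = 1,500 at tier-2 price)
TC(tier 1 (EOQ₁), Q≈263.6) = $801,299.23
TC(tier 2, Q≈1,500.0) = $800,207.63
Minimum at tier 2: $800,207.63

$800,207.63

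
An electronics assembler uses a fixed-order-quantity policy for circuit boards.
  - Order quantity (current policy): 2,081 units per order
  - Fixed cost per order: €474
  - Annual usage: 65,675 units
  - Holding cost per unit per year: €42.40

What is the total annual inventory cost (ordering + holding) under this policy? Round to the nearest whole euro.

Orders/yr = 65,675/2,081 = 31.559; ordering cost = 31.559 × €474 = €14,959.13
Average inventory = 2,081/2 = 1040.5; holding cost = 1040.5 × €42.4 = €44,117.20
Total = €14,959.13 + €44,117.20 = €59,076.33

€59,076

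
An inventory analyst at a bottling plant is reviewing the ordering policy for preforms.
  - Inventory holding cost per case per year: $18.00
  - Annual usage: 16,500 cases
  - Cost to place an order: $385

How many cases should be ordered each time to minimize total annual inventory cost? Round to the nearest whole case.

EOQ = √(2DS/H) = √(2 × 16,500 × 385 / 18)
    = √(705,833.33) ≈ 840.14

840 cases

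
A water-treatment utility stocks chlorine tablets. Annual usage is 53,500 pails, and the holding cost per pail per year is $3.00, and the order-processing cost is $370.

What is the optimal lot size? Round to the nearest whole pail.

3,633 pails

2DS/H = 2·53,500·370/3 = 13,196,666.67
EOQ = √13,196,666.67 ≈ 3,632.72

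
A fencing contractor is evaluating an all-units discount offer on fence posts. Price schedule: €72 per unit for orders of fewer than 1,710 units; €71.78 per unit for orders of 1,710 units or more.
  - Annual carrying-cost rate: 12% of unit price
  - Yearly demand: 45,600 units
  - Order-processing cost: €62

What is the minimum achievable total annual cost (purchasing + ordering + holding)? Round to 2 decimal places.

H₁ = 12%×€72 = €8.6400;  H₂ = 12%×€71.78 = €8.6136
EOQ₁ = √(2×45,600×62/8.6400) = 808.98  (< 1,710, feasible at tier 1)
EOQ₂ = √(2×45,600×62/8.6136) = 810.22  (< 1,710 → use Q = 1,710 at tier-2 price)
TC(tier 1 (EOQ₁), Q≈809.0) = €3,290,189.56
TC(tier 2, Q≈1,710.0) = €3,282,185.96
Minimum at tier 2: €3,282,185.96

€3,282,185.96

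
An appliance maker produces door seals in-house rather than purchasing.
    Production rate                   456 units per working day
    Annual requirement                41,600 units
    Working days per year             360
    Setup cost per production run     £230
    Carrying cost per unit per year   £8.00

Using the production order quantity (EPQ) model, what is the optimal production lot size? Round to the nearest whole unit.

1,790 units

d = 41,600/360 = 115.5556 units/day;  effective holding cost H(1 − d/p) = 8·(1 − 115.5556/456) = 5.97271
Q* = √(2DS / H_eff) = √(2·41,600·230 / 5.97271) ≈ 1,789.95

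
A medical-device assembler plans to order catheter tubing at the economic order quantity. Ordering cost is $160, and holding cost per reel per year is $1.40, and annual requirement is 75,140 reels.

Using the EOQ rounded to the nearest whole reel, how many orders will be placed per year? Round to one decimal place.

Optimal lot size Q* = (2 × 75,140 × $160 / $1.4)^½ ≈ 4,144.26 → Q = 4,144
Orders per year = D/Q = 75,140 / 4,144 = 18.132

18.1 orders per year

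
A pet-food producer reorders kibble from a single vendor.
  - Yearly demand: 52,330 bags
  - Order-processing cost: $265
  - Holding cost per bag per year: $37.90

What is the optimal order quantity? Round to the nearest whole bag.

855 bags

2DS/H = 2·52,330·265/37.9 = 731,791.56
EOQ = √731,791.56 ≈ 855.45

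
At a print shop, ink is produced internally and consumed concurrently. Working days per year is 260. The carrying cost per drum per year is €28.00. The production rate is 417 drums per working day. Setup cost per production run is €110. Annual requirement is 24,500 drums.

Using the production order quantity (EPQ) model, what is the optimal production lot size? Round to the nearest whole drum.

d = 24,500/260 = 94.2308 drums/day;  effective holding cost H(1 − d/p) = 28·(1 − 94.2308/417) = 21.67275
Q* = √(2DS / H_eff) = √(2·24,500·110 / 21.67275) ≈ 498.70

499 drums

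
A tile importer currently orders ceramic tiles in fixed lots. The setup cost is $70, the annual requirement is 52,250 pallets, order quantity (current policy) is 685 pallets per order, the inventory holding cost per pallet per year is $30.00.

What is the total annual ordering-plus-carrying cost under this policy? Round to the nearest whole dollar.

Orders/yr = 52,250/685 = 76.277; ordering cost = 76.277 × $70 = $5,339.42
Average inventory = 685/2 = 342.5; holding cost = 342.5 × $30 = $10,275.00
Total = $5,339.42 + $10,275.00 = $15,614.42

$15,614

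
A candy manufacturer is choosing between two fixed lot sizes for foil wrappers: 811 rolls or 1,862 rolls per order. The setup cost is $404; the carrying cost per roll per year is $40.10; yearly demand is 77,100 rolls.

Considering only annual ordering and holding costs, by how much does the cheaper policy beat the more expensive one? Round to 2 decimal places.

$606.38

TC(Q) = (D/Q)S + (Q/2)H
TC(811) = (77,100/811)×404 + (811/2)×40.1 = $54,667.95
TC(1,862) = (77,100/1,862)×404 + (1,862/2)×40.1 = $54,061.56
|ΔTC| = |$54,667.95 − $54,061.56| = $606.38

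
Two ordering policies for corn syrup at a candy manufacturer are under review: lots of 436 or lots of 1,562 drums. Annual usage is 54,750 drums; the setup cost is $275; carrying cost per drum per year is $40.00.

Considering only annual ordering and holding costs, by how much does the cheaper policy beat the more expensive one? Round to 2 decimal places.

$2,373.60

Annual cost at Q: ordering D·S/Q plus holding Q·H/2.
TC(436) = (54,750/436)×275 + (436/2)×40 = $43,252.68
TC(1,562) = (54,750/1,562)×275 + (1,562/2)×40 = $40,879.08
Cheaper: Q = 1,562.  Difference = $2,373.60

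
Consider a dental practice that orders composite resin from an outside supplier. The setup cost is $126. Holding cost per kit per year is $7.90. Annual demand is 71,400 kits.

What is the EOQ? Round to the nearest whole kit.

2DS/H = 2·71,400·126/7.9 = 2,277,569.62
EOQ = √2,277,569.62 ≈ 1,509.16

1,509 kits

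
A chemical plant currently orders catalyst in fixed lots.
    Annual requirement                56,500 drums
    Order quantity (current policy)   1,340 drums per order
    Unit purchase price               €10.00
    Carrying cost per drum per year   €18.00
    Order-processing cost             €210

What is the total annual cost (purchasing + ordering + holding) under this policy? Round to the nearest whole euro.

Orders/yr = 56,500/1,340 = 42.164; ordering cost = 42.164 × €210 = €8,854.48
Average inventory = 1,340/2 = 670; holding cost = 670 × €18 = €12,060.00
Purchase cost = D·C = 56,500 × 10 = €565,000.00
Total = €8,854.48 + €12,060.00 + €565,000.00 = €585,914.48

€585,914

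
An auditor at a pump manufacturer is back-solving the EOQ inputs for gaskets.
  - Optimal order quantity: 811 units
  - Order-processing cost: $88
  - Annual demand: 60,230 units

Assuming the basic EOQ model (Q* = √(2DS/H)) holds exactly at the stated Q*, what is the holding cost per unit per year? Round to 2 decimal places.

$16.12

From Q* = √(2DS/H) ⇒ Q*² = 2DS/H.
H = 2DS / Q² = 2 × 60,230 × 88 / 811² = 16.1170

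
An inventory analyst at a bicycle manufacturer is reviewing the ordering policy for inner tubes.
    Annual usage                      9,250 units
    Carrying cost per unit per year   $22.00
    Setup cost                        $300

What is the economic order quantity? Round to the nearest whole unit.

Optimal lot size Q* = (2 × 9,250 × $300 / $22)^½ ≈ 502.27

502 units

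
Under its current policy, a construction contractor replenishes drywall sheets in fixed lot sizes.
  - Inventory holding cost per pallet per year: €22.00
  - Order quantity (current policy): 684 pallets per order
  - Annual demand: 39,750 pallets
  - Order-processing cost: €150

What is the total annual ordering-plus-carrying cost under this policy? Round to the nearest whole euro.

Annual ordering cost = (D/Q)·S = (39,750/684) × 150 = €8,717.11
Annual holding cost  = (Q/2)·H = (684/2) × 22 = €7,524.00
Total = €8,717.11 + €7,524.00 = €16,241.11

€16,241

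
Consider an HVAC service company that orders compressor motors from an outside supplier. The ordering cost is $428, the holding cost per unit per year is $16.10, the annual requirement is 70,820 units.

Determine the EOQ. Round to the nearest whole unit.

2DS/H = 2·70,820·428/16.1 = 3,765,336.65
EOQ = √3,765,336.65 ≈ 1,940.45

1,940 units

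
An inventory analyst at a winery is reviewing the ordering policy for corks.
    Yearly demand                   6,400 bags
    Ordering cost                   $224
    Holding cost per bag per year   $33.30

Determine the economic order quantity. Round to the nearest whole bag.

2DS/H = 2·6,400·224/33.3 = 86,102.10
EOQ = √86,102.10 ≈ 293.43

293 bags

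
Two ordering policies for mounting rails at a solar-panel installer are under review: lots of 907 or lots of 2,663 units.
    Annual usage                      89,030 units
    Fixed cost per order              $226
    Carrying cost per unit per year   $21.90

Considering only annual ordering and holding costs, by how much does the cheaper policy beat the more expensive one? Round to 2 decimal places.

$4,600.00

For each Q, cost = (D/Q)·S + (Q/2)·H.
TC(907) = (89,030/907)×226 + (907/2)×21.9 = $32,115.53
TC(2,663) = (89,030/2,663)×226 + (2,663/2)×21.9 = $36,715.53
Cheaper: Q = 907.  Difference = $4,600.00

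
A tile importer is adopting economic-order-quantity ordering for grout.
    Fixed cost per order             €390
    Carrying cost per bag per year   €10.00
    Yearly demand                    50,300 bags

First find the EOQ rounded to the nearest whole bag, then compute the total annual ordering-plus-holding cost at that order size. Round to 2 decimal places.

€19,807.57

Q* = √(2·D·S / H) = √(2·50,300·390 / 10) = √3,923,400.0 ≈ 1,980.76 → Q = 1,981 bags
Annual ordering cost = (D/Q)·S = (50,300/1,981) × 390 = €9,902.57
Annual holding cost  = (Q/2)·H = (1,981/2) × 10 = €9,905.00
Total = €9,902.57 + €9,905.00 = €19,807.57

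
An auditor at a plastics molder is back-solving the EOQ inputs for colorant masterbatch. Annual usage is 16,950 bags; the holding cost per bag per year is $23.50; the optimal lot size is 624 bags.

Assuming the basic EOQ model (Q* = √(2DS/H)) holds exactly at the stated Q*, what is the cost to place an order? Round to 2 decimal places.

Since Q* = (2DS/H)^½, squaring gives Q*²·H = 2DS.
S = Q²H / (2D) = 624² × 23.5 / (2 × 16,950) = 269.9214

$269.92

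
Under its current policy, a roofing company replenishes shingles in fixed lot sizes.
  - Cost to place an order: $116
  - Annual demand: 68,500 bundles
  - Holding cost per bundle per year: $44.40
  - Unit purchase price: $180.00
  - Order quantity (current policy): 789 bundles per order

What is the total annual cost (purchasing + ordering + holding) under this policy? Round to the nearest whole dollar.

Ordering: D/Q × S = 68,500/789 × $116 = $10,070.98
Holding:  Q/2 × H = 789/2 × $44.4 = $17,515.80
Purchase cost = D·C = 68,500 × 180 = $12,330,000.00
Total = $10,070.98 + $17,515.80 + $12,330,000.00 = $12,357,586.78

$12,357,587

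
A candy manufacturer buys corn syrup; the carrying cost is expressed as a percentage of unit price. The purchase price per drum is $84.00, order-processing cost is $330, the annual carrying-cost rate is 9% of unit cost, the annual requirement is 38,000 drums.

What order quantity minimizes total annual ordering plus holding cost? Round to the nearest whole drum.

1,821 drums

Carrying cost H = $84 × 9% = $7.5600/drum/yr
2DS/H = 2·38,000·330/7.56 = 3,317,460.32
EOQ = √3,317,460.32 ≈ 1,821.39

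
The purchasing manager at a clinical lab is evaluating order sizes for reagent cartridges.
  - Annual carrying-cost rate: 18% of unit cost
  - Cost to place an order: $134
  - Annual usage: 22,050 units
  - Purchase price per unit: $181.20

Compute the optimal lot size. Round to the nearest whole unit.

Holding cost per unit per year: H = 18% × $181.2 = $32.6160
EOQ = √(2DS/H) = √(2 × 22,050 × 134 / 32.616)
    = √(181,181.02) ≈ 425.65

426 units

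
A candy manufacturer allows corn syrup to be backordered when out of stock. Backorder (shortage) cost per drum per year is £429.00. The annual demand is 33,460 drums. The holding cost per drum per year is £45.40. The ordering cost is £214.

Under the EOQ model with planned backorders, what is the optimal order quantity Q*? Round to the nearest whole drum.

Q* = √(2DS/H) · √((H + b)/b)
   = √(2 × 33,460 × 214 / 45.4) · √((45.4 + 429) / 429)
   = 561.639 × 1.0516 ≈ 590.61

591 drums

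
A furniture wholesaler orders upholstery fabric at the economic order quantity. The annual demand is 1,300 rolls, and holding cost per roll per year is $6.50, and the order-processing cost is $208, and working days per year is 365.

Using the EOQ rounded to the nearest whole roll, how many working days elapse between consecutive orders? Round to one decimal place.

80.9 days

Optimal lot size Q* = (2 × 1,300 × $208 / $6.5)^½ ≈ 288.44 → Q = 288 rolls
Days between orders = 365 / (D/Q) = 365 / 4.514 ≈ 80.862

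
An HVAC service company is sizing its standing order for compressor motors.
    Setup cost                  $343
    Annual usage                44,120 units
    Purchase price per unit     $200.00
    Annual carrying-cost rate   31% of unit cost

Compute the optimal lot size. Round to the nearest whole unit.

699 units

Holding cost per unit per year: H = 31% × $200 = $62.0000
2DS/H = 2·44,120·343/62 = 488,166.45
EOQ = √488,166.45 ≈ 698.69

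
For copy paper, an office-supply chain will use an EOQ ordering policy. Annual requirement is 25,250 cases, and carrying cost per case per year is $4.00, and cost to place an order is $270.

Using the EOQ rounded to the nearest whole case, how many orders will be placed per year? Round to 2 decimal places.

EOQ = √(2DS/H) = √(2 × 25,250 × 270 / 4)
    = √(3,408,750.00) ≈ 1,846.28 → Q = 1,846
N = D/Q = 25,250/1,846 ≈ 13.678 orders/yr

13.68 orders per year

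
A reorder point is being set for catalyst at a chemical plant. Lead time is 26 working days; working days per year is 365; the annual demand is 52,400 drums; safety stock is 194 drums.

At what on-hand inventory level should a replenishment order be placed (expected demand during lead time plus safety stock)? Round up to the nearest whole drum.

Daily demand d = 52,400 / 365 = 143.562 drums/day
Demand during lead time = 143.562 × 26 = 3,732.60
Reorder point = 3,732.60 + 194 = 3,926.60 → round up

3,927 drums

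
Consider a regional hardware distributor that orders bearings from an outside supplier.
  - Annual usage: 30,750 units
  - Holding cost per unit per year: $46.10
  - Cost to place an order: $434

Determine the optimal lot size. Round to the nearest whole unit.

Optimal lot size Q* = (2 × 30,750 × $434 / $46.1)^½ ≈ 760.91

761 units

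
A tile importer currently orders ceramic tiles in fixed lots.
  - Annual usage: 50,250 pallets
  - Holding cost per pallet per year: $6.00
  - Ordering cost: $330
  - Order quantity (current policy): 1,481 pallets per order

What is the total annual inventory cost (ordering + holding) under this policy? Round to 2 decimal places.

$15,639.83

Annual ordering cost = (D/Q)·S = (50,250/1,481) × 330 = $11,196.83
Annual holding cost  = (Q/2)·H = (1,481/2) × 6 = $4,443.00
Total = $11,196.83 + $4,443.00 = $15,639.83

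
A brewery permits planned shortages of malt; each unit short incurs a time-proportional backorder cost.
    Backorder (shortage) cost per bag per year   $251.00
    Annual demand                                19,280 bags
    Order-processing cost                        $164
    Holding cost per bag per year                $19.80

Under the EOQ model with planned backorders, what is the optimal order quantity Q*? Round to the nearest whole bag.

587 bags

Q* = √(2DS/H) · √((H + b)/b)
   = √(2 × 19,280 × 164 / 19.8) · √((19.8 + 251) / 251)
   = 565.142 × 1.0387 ≈ 587.01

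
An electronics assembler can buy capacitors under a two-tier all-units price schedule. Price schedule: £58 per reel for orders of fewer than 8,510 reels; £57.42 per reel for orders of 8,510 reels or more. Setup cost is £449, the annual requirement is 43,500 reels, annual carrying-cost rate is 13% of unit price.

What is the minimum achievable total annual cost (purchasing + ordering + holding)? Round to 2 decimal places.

£2,531,827.00

H₁ = 13%×£58 = £7.5400;  H₂ = 13%×£57.42 = £7.4646
EOQ₁ = √(2×43,500×449/7.5400) = 2,276.13  (< 8,510, feasible at tier 1)
EOQ₂ = √(2×43,500×449/7.4646) = 2,287.60  (< 8,510 → use Q = 8,510 at tier-2 price)
TC(tier 1 (EOQ₁), Q≈2,276.1) = £2,540,162.02
TC(tier 2, Q≈8,510.0) = £2,531,827.00
Minimum at tier 2: £2,531,827.00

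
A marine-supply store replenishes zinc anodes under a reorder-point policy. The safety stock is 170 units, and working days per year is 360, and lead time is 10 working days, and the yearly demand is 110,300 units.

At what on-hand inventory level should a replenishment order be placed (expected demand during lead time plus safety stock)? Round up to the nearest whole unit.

Daily demand d = 110,300 / 360 = 306.389 units/day
Demand during lead time = 306.389 × 10 = 3,063.89
Reorder point = 3,063.89 + 170 = 3,233.89 → round up

3,234 units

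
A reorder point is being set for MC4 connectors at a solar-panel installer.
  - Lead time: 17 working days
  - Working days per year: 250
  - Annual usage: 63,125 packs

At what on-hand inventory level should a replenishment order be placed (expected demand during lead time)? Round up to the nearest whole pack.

Daily demand d = 63,125 / 250 = 252.500 packs/day
Demand during lead time = 252.500 × 17 = 4,292.50
Reorder point = 4,292.50 → round up

4,293 packs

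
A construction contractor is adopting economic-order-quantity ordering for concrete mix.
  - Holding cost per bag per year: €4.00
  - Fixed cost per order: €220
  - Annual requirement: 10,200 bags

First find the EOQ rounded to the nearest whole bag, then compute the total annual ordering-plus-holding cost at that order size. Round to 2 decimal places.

€4,236.98

Optimal lot size Q* = (2 × 10,200 × €220 / €4)^½ ≈ 1,059.25 → Q = 1,059 bags
Annual ordering cost = (D/Q)·S = (10,200/1,059) × 220 = €2,118.98
Annual holding cost  = (Q/2)·H = (1,059/2) × 4 = €2,118.00
Total = €2,118.98 + €2,118.00 = €4,236.98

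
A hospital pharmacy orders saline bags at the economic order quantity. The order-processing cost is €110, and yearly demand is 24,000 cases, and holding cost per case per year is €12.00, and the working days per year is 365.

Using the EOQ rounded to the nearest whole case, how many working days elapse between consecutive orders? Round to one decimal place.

Optimal lot size Q* = (2 × 24,000 × €110 / €12)^½ ≈ 663.32 → Q = 663 cases
Cycle time = (working days × Q)/D = (365 × 663) / 24,000 = 10.083 days

10.1 days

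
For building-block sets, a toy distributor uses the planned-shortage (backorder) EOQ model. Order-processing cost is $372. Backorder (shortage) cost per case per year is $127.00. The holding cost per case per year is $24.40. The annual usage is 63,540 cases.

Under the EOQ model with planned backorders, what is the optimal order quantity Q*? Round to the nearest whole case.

1,520 cases

Q* = √(2DS/H) · √((H + b)/b)
   = √(2 × 63,540 × 372 / 24.4) · √((24.4 + 127) / 127)
   = 1,391.923 × 1.0918 ≈ 1,519.76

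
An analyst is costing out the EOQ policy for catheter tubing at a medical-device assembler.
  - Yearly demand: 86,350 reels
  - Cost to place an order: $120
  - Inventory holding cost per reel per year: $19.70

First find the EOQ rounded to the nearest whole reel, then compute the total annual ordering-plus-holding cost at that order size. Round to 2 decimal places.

2DS/H = 2·86,350·120/19.7 = 1,051,979.70
EOQ = √1,051,979.70 ≈ 1,025.66 → Q = 1,026 reels
Annual ordering cost = (D/Q)·S = (86,350/1,026) × 120 = $10,099.42
Annual holding cost  = (Q/2)·H = (1,026/2) × 19.7 = $10,106.10
Total = $10,099.42 + $10,106.10 = $20,205.52

$20,205.52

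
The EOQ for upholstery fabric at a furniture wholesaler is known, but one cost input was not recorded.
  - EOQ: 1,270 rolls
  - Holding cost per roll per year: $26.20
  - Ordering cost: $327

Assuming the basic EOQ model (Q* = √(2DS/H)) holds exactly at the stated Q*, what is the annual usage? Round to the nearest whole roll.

64,615 rolls per year

EOQ relation: Q² = 2DS/H, so rearrange for the unknown.
D = Q²H / (2S) = 1,270² × 26.2 / (2 × 327) = 64,614.65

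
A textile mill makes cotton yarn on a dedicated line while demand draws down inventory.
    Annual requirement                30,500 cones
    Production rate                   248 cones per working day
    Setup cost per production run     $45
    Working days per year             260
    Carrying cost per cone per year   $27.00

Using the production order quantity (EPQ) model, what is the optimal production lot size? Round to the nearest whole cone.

439 cones

d = 30,500/260 = 117.3077 cones/day;  effective holding cost H(1 − d/p) = 27·(1 − 117.3077/248) = 14.22860
Q* = √(2DS / H_eff) = √(2·30,500·45 / 14.22860) ≈ 439.23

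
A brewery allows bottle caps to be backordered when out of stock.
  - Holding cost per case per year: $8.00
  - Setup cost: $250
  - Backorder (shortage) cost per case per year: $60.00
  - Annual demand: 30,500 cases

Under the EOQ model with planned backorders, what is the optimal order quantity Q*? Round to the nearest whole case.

Q* = √(2DS/H) · √((H + b)/b)
   = √(2 × 30,500 × 250 / 8) · √((8 + 60) / 60)
   = 1,380.670 × 1.0646 ≈ 1,469.84

1,470 cases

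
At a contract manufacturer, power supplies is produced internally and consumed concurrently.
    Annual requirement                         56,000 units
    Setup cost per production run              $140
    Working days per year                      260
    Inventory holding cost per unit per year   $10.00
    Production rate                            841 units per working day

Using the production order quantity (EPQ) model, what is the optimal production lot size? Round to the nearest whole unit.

1,452 units

d = 56,000/260 = 215.3846 units/day;  effective holding cost H(1 − d/p) = 10·(1 − 215.3846/841) = 7.43895
Q* = √(2DS / H_eff) = √(2·56,000·140 / 7.43895) ≈ 1,451.84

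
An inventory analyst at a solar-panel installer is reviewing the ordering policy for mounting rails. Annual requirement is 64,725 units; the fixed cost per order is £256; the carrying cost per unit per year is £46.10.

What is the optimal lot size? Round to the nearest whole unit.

Optimal lot size Q* = (2 × 64,725 × £256 / £46.1)^½ ≈ 847.85

848 units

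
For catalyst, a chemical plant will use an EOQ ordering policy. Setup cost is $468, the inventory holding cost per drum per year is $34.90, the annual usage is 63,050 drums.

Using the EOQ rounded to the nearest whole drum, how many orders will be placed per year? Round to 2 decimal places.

48.50 orders per year

2DS/H = 2·63,050·468/34.9 = 1,690,968.48
EOQ = √1,690,968.48 ≈ 1,300.37 → Q = 1,300
N = D/Q = 63,050/1,300 ≈ 48.500 orders/yr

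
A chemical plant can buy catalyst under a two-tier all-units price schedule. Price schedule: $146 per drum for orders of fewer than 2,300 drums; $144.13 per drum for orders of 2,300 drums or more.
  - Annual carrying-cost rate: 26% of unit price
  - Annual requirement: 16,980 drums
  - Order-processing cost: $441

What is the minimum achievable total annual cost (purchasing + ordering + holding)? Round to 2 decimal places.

H₁ = 26%×$146 = $37.9600;  H₂ = 26%×$144.13 = $37.4738
EOQ₁ = √(2×16,980×441/37.9600) = 628.12  (< 2,300, feasible at tier 1)
EOQ₂ = √(2×16,980×441/37.4738) = 632.18  (< 2,300 → use Q = 2,300 at tier-2 price)
TC(tier 1 (EOQ₁), Q≈628.1) = $2,502,923.29
TC(tier 2, Q≈2,300.0) = $2,493,678.00
Minimum at tier 2: $2,493,678.00

$2,493,678.00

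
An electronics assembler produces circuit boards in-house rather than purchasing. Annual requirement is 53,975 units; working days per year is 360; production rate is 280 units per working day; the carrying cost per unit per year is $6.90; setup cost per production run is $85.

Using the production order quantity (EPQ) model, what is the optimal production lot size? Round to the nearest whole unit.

1,692 units

d = 53,975/360 = 149.9306 units/day;  effective holding cost H(1 − d/p) = 6.9·(1 − 149.9306/280) = 3.20528
Q* = √(2DS / H_eff) = √(2·53,975·85 / 3.20528) ≈ 1,691.95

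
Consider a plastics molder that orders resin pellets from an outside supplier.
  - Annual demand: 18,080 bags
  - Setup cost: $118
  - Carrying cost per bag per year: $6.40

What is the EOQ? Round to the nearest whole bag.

EOQ = √(2DS/H) = √(2 × 18,080 × 118 / 6.4)
    = √(666,700.00) ≈ 816.52

817 bags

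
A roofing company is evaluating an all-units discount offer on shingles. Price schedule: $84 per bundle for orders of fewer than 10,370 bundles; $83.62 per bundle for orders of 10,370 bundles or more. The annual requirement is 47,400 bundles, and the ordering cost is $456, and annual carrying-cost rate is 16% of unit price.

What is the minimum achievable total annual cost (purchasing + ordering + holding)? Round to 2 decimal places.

H₁ = 16%×$84 = $13.4400;  H₂ = 16%×$83.62 = $13.3792
EOQ₁ = √(2×47,400×456/13.4400) = 1,793.44  (< 10,370, feasible at tier 1)
EOQ₂ = √(2×47,400×456/13.3792) = 1,797.51  (< 10,370 → use Q = 10,370 at tier-2 price)
TC(tier 1 (EOQ₁), Q≈1,793.4) = $4,005,703.84
TC(tier 2, Q≈10,370.0) = $4,035,043.47
Minimum at tier 1 (EOQ₁): $4,005,703.84

$4,005,703.84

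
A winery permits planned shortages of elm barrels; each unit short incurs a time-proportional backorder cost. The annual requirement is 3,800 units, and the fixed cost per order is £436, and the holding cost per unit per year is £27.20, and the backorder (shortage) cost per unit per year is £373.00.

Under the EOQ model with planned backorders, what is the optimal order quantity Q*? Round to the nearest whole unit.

Q* = √(2DS/H) · √((H + b)/b)
   = √(2 × 3,800 × 436 / 27.2) · √((27.2 + 373) / 373)
   = 349.032 × 1.0358 ≈ 361.53

362 units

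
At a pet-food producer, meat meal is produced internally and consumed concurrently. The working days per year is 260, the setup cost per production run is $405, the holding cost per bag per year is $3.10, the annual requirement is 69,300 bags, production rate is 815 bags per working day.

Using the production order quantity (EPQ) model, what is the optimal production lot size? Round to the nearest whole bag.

5,187 bags

Daily demand d = 69,300/260 = 266.538; p = 815; 1 − d/p = 0.67296
EPQ = √(2DS / (H(1 − d/p)))
    = √(2 × 69,300 × 405 / (3.1 × 0.67296)) ≈ 5,187.21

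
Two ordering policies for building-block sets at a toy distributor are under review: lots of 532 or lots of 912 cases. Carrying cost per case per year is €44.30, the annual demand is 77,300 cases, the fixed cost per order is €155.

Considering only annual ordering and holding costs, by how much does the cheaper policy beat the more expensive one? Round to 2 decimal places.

For each Q, cost = (D/Q)·S + (Q/2)·H.
TC(532) = (77,300/532)×155 + (532/2)×44.3 = €34,305.42
TC(912) = (77,300/912)×155 + (912/2)×44.3 = €33,338.41
Lots of 912 are cheaper by €967.01.

€967.01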